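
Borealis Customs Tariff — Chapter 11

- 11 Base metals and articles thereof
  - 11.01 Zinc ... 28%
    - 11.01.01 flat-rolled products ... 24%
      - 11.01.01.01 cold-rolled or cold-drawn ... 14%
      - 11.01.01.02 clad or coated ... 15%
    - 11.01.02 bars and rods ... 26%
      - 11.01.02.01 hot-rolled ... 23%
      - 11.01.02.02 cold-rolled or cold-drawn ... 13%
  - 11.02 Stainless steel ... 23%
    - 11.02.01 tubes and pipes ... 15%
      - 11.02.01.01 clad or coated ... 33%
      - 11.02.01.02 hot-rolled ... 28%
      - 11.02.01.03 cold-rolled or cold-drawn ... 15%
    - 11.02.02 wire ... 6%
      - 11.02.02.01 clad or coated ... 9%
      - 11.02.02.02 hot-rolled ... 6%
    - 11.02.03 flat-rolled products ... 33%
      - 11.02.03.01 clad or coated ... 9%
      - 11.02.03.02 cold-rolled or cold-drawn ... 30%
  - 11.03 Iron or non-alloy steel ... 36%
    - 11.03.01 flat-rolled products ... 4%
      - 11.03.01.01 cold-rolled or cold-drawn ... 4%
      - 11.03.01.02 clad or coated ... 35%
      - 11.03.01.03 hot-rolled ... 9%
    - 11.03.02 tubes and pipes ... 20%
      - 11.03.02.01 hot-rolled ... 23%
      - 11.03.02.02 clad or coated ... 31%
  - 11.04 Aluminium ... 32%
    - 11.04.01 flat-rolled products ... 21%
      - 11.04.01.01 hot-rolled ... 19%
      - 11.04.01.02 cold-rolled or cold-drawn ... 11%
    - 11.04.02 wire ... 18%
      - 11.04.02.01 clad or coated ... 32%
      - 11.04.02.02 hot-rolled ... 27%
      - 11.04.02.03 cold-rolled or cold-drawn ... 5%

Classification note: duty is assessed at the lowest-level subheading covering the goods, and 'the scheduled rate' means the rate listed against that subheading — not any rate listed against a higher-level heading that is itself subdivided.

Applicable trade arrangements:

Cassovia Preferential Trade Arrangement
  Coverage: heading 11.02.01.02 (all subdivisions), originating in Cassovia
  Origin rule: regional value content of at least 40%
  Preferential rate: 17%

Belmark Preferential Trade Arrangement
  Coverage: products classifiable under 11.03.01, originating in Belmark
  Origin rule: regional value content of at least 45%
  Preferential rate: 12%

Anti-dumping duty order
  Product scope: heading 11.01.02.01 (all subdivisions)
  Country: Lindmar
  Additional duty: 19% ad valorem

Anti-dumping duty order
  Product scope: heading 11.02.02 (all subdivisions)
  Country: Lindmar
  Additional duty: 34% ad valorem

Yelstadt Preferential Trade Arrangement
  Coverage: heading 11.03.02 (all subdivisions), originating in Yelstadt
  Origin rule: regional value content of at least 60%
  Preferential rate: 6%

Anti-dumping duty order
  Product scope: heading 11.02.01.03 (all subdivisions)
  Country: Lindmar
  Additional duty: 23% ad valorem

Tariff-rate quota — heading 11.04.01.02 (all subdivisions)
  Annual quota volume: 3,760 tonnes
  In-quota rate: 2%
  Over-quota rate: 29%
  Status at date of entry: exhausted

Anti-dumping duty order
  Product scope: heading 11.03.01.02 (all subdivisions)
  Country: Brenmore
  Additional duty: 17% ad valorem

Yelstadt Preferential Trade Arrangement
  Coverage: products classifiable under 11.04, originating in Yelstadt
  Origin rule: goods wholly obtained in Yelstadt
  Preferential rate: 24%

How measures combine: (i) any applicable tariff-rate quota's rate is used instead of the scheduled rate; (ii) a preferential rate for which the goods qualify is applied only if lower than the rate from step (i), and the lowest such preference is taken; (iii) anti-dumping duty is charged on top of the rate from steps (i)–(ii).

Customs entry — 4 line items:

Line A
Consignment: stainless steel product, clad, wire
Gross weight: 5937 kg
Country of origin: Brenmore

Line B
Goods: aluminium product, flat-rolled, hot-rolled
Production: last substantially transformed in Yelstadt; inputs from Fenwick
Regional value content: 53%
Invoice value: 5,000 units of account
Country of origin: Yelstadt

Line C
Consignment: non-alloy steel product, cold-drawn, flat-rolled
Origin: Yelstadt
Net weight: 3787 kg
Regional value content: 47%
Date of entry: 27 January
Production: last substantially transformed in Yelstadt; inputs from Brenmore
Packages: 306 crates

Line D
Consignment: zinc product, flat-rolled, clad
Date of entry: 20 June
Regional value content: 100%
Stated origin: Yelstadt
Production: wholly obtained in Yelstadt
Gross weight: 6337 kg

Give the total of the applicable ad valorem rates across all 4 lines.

Line A: stainless steel → 11.02; wire → 11.02.02; clad → 11.02.02.01. Scheduled 9%. No special measure applies. → 9%.
Line B: aluminium → 11.04; flat-rolled → 11.04.01; hot-rolled → 11.04.01.01. Scheduled 19%. Yelstadt agreement on 11.03.02: 11.04.01.01 not covered; Yelstadt agreement on 11.04: not wholly obtained. → 19%.
Line C: non-alloy steel → 11.03; flat-rolled → 11.03.01; cold-drawn → 11.03.01.01. Scheduled 4%. Yelstadt agreement on 11.03.02: 11.03.01.01 not covered; Yelstadt agreement on 11.04: 11.03.01.01 not covered. → 4%.
Line D: zinc → 11.01; flat-rolled → 11.01.01; clad → 11.01.01.02. Scheduled 15%. Yelstadt agreement on 11.03.02: 11.01.01.02 not covered; Yelstadt agreement on 11.04: 11.01.01.02 not covered. → 15%.
Sum: 9% + 19% + 4% + 15% = 47%.

47%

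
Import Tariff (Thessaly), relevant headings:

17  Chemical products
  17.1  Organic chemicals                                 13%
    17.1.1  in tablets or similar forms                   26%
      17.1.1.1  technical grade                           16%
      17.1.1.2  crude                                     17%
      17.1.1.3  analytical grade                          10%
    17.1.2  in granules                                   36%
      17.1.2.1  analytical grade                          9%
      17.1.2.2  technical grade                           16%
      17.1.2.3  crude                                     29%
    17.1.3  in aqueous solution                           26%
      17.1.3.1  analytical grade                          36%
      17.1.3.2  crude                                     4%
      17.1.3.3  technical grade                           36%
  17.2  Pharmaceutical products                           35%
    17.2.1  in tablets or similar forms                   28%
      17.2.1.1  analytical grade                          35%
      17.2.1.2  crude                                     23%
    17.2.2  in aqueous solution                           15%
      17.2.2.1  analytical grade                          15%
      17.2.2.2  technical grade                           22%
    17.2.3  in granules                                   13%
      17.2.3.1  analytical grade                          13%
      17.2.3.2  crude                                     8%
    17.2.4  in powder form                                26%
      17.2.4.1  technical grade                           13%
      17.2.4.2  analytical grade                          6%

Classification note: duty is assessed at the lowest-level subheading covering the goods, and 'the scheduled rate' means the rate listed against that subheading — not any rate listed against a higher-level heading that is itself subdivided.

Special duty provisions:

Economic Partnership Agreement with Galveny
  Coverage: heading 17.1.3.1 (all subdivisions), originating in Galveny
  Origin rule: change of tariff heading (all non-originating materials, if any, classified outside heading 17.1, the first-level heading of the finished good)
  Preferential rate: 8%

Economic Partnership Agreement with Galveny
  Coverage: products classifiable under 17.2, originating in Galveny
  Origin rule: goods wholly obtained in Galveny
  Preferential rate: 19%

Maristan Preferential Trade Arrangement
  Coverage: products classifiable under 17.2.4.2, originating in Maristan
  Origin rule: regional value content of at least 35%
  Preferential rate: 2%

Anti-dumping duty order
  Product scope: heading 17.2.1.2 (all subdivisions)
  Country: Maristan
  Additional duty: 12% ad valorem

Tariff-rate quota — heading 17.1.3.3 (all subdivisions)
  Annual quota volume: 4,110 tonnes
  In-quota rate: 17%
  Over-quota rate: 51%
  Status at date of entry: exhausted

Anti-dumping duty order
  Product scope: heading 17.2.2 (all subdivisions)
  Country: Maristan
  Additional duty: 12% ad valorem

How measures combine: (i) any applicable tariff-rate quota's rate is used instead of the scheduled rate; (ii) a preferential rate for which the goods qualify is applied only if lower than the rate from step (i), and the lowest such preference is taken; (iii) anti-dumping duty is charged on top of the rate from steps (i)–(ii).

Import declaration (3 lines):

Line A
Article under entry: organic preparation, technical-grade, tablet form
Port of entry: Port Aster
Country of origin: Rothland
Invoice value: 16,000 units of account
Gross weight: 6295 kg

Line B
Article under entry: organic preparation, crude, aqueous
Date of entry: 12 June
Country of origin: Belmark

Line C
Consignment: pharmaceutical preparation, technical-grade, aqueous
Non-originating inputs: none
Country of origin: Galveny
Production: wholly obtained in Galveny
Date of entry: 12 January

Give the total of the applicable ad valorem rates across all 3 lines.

39%

Line A: organic → 17.1; tablet form → 17.1.1; technical-grade → 17.1.1.1. Scheduled 16%. No special measure applies. → 16%.
Line B: organic → 17.1; aqueous → 17.1.3; crude → 17.1.3.2. Scheduled 4%. No special measure applies. → 4%.
Line C: pharmaceutical → 17.2; aqueous → 17.2.2; technical-grade → 17.2.2.2. Scheduled 22%. Galveny agreement on 17.1.3.1: 17.2.2.2 not covered; Galveny agreement on 17.2: wholly obtained → 19% available; preferential 19%. → 19%.
Sum: 16% + 4% + 19% = 39%.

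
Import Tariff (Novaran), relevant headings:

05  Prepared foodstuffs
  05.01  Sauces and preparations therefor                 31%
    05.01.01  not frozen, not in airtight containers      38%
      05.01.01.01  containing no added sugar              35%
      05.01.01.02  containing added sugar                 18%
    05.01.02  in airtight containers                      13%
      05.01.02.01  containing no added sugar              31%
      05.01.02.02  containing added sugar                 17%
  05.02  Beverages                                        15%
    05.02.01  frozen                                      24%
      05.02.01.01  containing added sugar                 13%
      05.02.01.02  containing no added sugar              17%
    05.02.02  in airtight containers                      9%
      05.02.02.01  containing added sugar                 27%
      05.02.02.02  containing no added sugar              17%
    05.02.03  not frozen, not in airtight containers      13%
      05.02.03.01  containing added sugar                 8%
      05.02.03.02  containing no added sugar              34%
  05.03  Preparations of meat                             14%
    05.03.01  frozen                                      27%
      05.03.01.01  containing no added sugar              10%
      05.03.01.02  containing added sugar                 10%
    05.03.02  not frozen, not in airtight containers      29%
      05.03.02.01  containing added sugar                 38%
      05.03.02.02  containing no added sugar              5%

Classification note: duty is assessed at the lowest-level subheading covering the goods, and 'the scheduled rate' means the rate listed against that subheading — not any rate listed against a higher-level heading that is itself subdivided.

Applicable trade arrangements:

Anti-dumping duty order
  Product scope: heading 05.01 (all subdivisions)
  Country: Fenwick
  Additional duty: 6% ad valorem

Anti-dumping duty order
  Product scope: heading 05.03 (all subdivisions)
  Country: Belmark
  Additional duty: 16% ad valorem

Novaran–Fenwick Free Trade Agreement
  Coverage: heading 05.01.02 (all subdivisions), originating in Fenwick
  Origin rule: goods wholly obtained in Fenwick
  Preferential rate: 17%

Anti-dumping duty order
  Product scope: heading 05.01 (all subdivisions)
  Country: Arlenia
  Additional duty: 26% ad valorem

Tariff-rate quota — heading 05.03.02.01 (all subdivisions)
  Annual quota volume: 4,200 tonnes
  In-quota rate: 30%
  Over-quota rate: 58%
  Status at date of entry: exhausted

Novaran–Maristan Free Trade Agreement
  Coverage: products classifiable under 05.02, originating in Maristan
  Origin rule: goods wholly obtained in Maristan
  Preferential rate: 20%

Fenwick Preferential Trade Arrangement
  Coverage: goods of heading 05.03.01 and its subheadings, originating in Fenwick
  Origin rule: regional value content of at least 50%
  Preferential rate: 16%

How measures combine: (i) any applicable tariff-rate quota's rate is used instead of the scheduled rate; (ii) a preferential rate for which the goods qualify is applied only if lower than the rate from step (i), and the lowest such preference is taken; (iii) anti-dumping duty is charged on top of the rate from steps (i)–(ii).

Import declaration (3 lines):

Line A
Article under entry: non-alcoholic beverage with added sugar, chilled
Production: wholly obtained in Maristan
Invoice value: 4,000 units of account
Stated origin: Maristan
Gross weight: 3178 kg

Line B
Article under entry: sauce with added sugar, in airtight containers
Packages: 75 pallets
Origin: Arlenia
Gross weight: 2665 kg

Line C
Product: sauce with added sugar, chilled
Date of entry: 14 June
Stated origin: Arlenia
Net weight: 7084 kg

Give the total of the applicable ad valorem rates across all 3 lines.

95%

Line A: non-alcoholic beverage → 05.02; chilled → 05.02.03; with added sugar → 05.02.03.01. Scheduled 8%. Maristan agreement on 05.02: wholly obtained → 20% available; preference 20% not lower than 8% → no reduction. → 8%.
Line B: sauce → 05.01; in airtight containers → 05.01.02; with added sugar → 05.01.02.02. Scheduled 17%. anti-dumping (Arlenia, 05.01): +26%; total 17% + 26% = 43%. → 43%.
Line C: sauce → 05.01; chilled → 05.01.01; with added sugar → 05.01.01.02. Scheduled 18%. anti-dumping (Arlenia, 05.01): +26%; total 18% + 26% = 44%. → 44%.
Sum: 8% + 43% + 44% = 95%.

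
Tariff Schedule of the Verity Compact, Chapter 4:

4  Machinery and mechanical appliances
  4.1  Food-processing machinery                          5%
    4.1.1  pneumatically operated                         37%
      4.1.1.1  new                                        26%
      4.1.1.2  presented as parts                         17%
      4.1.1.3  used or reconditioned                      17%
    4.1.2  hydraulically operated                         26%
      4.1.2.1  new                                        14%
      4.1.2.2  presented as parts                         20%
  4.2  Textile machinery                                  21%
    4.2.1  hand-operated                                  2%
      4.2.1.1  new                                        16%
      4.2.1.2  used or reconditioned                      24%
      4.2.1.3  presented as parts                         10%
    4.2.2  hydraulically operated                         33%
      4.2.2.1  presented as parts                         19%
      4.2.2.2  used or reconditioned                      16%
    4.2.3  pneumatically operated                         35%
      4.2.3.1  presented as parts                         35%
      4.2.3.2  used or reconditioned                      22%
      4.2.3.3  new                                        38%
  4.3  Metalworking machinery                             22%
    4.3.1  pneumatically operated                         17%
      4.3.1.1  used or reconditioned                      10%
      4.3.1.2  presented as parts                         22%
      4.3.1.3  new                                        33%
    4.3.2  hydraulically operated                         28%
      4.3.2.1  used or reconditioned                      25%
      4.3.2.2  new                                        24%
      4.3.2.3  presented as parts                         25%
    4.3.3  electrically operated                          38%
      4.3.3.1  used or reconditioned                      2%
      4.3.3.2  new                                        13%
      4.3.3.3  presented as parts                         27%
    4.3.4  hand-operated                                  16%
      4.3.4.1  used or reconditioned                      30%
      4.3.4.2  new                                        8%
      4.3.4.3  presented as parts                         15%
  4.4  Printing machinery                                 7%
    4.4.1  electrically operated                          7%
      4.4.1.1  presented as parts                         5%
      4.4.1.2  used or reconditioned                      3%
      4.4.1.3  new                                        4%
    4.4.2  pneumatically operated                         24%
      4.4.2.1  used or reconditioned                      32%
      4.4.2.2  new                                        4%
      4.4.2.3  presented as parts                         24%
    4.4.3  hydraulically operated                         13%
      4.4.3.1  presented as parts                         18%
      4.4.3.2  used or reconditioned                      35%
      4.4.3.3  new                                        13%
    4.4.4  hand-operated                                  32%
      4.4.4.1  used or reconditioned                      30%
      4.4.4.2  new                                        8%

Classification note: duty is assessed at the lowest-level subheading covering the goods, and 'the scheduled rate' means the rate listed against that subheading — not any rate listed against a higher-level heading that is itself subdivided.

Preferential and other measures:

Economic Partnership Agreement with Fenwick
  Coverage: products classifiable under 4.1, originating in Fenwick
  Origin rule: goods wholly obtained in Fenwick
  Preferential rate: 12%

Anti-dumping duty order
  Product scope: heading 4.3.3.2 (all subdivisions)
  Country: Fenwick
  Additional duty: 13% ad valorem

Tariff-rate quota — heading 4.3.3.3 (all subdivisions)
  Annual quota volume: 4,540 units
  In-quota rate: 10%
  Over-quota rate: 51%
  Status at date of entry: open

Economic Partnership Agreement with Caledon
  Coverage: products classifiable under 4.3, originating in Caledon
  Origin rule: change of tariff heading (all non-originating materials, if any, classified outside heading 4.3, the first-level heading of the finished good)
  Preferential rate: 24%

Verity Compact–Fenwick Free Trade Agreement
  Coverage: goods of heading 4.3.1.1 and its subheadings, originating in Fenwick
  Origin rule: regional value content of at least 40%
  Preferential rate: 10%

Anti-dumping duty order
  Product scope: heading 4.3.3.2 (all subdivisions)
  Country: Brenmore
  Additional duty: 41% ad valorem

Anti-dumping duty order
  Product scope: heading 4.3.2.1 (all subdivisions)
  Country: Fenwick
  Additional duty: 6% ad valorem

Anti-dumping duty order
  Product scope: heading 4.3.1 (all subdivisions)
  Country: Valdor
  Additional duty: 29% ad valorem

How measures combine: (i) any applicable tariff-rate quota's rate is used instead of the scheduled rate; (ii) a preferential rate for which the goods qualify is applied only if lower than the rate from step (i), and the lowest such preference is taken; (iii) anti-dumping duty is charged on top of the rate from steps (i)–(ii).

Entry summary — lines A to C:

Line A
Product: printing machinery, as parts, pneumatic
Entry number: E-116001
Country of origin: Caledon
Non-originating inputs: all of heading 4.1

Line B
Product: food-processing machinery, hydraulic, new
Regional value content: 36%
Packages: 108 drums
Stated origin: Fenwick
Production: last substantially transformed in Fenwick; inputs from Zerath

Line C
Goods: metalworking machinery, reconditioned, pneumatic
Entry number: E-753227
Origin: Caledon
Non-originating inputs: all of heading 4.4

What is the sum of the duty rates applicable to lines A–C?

Line A: printing → 4.4; pneumatic → 4.4.2; as parts → 4.4.2.3. Scheduled 24%. Caledon agreement on 4.3: 4.4.2.3 not covered. → 24%.
Line B: food-processing → 4.1; hydraulic → 4.1.2; new → 4.1.2.1. Scheduled 14%. Fenwick agreement on 4.1: not wholly obtained; Fenwick agreement on 4.3.1.1: 4.1.2.1 not covered. → 14%.
Line C: metalworking → 4.3; pneumatic → 4.3.1; reconditioned → 4.3.1.1. Scheduled 10%. Caledon agreement on 4.3: CTH met → 24% available; preference 24% not lower than 10% → no reduction. → 10%.
Sum: 24% + 14% + 10% = 48%.

48%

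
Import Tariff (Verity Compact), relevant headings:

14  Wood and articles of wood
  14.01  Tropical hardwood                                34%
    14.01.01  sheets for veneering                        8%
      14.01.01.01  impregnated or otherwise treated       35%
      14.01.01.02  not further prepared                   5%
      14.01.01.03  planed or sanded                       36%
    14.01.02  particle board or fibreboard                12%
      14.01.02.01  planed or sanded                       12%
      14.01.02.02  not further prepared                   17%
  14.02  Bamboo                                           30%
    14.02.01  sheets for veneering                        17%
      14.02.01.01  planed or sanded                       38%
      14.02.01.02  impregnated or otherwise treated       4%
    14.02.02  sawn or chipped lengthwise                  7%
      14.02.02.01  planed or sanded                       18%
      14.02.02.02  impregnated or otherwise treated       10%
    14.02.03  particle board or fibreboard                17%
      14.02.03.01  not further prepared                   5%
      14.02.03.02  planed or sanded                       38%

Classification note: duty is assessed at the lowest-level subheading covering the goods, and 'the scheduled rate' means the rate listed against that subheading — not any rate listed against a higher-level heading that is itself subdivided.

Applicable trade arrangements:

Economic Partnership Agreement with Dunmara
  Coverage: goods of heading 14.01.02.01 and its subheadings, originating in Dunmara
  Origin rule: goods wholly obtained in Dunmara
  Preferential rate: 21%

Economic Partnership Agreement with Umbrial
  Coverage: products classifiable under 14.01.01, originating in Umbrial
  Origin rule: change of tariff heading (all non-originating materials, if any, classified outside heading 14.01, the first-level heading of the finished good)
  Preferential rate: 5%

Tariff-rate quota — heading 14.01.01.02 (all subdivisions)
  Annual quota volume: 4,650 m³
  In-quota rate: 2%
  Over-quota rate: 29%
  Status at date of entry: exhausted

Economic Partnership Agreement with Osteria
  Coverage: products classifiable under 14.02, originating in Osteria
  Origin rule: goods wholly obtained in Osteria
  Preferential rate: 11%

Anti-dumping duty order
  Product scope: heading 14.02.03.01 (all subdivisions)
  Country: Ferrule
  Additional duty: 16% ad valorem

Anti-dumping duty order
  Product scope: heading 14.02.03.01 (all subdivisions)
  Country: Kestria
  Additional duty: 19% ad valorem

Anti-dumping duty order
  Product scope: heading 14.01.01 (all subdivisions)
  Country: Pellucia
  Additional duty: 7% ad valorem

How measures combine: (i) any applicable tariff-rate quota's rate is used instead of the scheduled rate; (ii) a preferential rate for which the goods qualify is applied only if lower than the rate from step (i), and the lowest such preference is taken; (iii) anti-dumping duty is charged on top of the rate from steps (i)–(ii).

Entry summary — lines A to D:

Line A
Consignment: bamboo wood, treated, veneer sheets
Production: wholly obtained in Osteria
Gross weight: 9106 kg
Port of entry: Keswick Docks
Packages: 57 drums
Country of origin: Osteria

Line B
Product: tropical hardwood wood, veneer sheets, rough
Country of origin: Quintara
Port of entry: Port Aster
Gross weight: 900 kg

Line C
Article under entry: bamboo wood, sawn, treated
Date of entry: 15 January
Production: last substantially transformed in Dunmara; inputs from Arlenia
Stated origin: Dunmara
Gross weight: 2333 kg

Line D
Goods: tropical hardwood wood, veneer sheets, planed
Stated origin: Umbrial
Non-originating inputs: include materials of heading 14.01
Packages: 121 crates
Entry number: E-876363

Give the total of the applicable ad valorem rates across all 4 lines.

79%

Line A: bamboo → 14.02; veneer sheets → 14.02.01; treated → 14.02.01.02. Scheduled 4%. Osteria agreement on 14.02: wholly obtained → 11% available; preference 11% not lower than 4% → no reduction. → 4%.
Line B: tropical hardwood → 14.01; veneer sheets → 14.01.01; rough → 14.01.01.02. Scheduled 5%. quota on 14.01.01.02 exhausted → over-quota 29%. → 29%.
Line C: bamboo → 14.02; sawn → 14.02.02; treated → 14.02.02.02. Scheduled 10%. Dunmara agreement on 14.01.02.01: 14.02.02.02 not covered. → 10%.
Line D: tropical hardwood → 14.01; veneer sheets → 14.01.01; planed → 14.01.01.03. Scheduled 36%. Umbrial agreement on 14.01.01: CTH not met. → 36%.
Sum: 4% + 29% + 10% + 36% = 79%.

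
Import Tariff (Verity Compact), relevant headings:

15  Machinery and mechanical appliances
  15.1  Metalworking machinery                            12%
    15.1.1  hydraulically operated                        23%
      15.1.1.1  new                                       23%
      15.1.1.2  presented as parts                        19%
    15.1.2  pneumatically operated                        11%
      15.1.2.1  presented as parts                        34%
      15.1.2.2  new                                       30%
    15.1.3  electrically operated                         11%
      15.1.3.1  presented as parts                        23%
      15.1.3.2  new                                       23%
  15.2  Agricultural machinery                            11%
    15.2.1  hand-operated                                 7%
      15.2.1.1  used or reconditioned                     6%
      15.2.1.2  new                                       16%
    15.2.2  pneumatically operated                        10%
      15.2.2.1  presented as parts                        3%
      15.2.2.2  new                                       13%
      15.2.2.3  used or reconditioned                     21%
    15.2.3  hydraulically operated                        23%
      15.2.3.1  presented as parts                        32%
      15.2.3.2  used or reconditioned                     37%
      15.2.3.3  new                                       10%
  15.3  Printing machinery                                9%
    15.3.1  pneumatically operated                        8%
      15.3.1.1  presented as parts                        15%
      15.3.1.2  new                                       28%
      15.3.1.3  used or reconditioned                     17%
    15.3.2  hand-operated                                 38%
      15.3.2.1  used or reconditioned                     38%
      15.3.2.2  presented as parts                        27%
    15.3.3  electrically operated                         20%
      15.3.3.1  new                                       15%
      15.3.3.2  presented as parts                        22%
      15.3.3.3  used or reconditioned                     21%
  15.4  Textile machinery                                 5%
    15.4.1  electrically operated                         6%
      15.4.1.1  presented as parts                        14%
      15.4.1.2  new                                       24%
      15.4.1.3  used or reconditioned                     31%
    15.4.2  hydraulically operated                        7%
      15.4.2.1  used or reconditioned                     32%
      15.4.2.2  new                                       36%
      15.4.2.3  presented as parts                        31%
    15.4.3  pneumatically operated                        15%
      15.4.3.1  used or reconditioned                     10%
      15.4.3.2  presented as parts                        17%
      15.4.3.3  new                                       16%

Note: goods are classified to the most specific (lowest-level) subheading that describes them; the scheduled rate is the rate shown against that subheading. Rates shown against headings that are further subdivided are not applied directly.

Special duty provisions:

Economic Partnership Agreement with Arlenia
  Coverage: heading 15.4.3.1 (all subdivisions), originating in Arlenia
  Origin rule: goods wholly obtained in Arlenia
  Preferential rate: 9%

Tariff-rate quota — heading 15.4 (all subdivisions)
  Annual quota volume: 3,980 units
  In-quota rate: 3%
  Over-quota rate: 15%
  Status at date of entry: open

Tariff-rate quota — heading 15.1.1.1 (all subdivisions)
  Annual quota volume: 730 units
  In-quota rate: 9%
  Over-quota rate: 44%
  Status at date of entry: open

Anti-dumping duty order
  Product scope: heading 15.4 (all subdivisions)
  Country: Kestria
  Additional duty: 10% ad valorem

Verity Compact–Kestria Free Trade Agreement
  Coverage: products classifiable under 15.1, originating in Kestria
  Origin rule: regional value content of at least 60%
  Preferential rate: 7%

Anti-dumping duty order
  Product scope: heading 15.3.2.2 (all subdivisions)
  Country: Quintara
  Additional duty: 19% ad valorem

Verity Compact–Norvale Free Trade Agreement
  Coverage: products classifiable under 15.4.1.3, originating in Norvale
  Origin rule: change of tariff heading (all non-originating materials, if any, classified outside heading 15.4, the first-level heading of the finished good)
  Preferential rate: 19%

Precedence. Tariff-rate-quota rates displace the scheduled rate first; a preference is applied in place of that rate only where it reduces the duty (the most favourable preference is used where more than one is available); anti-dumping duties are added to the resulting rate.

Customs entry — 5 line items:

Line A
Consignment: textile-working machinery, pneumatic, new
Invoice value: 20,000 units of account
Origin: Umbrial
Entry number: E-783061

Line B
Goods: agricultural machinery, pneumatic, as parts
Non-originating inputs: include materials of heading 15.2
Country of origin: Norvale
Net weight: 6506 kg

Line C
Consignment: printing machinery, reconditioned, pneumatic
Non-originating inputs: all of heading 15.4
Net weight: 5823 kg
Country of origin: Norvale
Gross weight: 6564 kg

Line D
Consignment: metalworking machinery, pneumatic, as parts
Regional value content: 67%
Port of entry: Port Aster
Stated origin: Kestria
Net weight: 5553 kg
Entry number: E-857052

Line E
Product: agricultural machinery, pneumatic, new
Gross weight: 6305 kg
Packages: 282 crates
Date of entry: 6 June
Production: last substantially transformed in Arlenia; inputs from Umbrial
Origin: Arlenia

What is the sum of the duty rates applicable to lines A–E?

Line A: textile-working → 15.4; pneumatic → 15.4.3; new → 15.4.3.3. Scheduled 16%. quota on 15.4 open → in-quota 3%. → 3%.
Line B: agricultural → 15.2; pneumatic → 15.2.2; as parts → 15.2.2.1. Scheduled 3%. Norvale agreement on 15.4.1.3: 15.2.2.1 not covered. → 3%.
Line C: printing → 15.3; pneumatic → 15.3.1; reconditioned → 15.3.1.3. Scheduled 17%. Norvale agreement on 15.4.1.3: 15.3.1.3 not covered. → 17%.
Line D: metalworking → 15.1; pneumatic → 15.1.2; as parts → 15.1.2.1. Scheduled 34%. Kestria agreement on 15.1: RVC ≥ 60% → 7% available; preferential 7%. → 7%.
Line E: agricultural → 15.2; pneumatic → 15.2.2; new → 15.2.2.2. Scheduled 13%. Arlenia agreement on 15.4.3.1: 15.2.2.2 not covered. → 13%.
Sum: 3% + 3% + 17% + 7% + 13% = 43%.

43%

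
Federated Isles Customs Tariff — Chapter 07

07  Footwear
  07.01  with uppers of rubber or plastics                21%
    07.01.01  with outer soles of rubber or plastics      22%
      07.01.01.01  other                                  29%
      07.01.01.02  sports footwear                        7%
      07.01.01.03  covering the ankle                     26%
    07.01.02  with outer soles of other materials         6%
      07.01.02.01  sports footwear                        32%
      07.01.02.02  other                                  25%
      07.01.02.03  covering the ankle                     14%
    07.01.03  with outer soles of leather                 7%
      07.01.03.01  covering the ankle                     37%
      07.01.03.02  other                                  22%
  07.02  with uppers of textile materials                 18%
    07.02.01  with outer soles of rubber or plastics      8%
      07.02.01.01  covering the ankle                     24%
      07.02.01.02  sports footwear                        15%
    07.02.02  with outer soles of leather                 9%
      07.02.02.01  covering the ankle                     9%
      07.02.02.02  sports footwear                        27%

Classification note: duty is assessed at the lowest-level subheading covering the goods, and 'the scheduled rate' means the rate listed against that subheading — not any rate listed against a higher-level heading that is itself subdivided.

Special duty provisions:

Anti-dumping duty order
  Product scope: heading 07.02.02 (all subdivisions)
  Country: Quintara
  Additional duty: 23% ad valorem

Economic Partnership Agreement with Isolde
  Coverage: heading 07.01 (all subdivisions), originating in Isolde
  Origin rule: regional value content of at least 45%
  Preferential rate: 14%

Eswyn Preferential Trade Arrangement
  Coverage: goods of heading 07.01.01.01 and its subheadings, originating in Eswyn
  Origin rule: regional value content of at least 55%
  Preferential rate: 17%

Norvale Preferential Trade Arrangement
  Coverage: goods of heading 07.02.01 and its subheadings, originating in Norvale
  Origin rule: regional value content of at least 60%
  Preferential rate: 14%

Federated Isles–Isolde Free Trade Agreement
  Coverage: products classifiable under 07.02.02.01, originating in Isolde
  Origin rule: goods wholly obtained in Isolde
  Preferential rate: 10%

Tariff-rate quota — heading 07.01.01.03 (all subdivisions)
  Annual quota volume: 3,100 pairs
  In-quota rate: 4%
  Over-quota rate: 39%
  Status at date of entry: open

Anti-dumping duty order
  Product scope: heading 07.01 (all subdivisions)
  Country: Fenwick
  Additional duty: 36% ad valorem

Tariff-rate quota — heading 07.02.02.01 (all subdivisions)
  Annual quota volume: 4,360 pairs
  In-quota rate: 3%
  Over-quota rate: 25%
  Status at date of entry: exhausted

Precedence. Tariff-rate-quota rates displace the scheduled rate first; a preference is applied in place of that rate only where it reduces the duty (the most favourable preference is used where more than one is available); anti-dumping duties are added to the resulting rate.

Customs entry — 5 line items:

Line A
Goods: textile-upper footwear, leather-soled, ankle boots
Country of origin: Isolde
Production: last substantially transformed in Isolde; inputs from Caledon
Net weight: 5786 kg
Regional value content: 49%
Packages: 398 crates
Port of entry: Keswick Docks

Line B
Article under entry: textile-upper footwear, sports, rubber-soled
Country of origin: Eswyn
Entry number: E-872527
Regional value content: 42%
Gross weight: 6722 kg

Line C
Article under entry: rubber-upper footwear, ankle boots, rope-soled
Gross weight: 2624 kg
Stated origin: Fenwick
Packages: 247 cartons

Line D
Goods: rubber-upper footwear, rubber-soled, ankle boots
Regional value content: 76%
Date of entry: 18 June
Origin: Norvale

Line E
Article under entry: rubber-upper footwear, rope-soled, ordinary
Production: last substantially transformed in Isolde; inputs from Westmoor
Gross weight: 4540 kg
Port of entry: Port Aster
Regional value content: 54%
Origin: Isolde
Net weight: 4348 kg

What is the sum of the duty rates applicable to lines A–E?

108%

Line A: textile-upper → 07.02; leather-soled → 07.02.02; ankle boots → 07.02.02.01. Scheduled 9%. quota on 07.02.02.01 exhausted → over-quota 25%; Isolde agreement on 07.01: 07.02.02.01 not covered; Isolde agreement on 07.02.02.01: not wholly obtained. → 25%.
Line B: textile-upper → 07.02; rubber-soled → 07.02.01; sports → 07.02.01.02. Scheduled 15%. Eswyn agreement on 07.01.01.01: 07.02.01.02 not covered. → 15%.
Line C: rubber-upper → 07.01; rope-soled → 07.01.02; ankle boots → 07.01.02.03. Scheduled 14%. anti-dumping (Fenwick, 07.01): +36%; total 14% + 36% = 50%. → 50%.
Line D: rubber-upper → 07.01; rubber-soled → 07.01.01; ankle boots → 07.01.01.03. Scheduled 26%. quota on 07.01.01.03 open → in-quota 4%; Norvale agreement on 07.02.01: 07.01.01.03 not covered. → 4%.
Line E: rubber-upper → 07.01; rope-soled → 07.01.02; ordinary → 07.01.02.02. Scheduled 25%. Isolde agreement on 07.01: RVC ≥ 45% → 14% available; Isolde agreement on 07.02.02.01: 07.01.02.02 not covered; preferential 14%. → 14%.
Sum: 25% + 15% + 50% + 4% + 14% = 108%.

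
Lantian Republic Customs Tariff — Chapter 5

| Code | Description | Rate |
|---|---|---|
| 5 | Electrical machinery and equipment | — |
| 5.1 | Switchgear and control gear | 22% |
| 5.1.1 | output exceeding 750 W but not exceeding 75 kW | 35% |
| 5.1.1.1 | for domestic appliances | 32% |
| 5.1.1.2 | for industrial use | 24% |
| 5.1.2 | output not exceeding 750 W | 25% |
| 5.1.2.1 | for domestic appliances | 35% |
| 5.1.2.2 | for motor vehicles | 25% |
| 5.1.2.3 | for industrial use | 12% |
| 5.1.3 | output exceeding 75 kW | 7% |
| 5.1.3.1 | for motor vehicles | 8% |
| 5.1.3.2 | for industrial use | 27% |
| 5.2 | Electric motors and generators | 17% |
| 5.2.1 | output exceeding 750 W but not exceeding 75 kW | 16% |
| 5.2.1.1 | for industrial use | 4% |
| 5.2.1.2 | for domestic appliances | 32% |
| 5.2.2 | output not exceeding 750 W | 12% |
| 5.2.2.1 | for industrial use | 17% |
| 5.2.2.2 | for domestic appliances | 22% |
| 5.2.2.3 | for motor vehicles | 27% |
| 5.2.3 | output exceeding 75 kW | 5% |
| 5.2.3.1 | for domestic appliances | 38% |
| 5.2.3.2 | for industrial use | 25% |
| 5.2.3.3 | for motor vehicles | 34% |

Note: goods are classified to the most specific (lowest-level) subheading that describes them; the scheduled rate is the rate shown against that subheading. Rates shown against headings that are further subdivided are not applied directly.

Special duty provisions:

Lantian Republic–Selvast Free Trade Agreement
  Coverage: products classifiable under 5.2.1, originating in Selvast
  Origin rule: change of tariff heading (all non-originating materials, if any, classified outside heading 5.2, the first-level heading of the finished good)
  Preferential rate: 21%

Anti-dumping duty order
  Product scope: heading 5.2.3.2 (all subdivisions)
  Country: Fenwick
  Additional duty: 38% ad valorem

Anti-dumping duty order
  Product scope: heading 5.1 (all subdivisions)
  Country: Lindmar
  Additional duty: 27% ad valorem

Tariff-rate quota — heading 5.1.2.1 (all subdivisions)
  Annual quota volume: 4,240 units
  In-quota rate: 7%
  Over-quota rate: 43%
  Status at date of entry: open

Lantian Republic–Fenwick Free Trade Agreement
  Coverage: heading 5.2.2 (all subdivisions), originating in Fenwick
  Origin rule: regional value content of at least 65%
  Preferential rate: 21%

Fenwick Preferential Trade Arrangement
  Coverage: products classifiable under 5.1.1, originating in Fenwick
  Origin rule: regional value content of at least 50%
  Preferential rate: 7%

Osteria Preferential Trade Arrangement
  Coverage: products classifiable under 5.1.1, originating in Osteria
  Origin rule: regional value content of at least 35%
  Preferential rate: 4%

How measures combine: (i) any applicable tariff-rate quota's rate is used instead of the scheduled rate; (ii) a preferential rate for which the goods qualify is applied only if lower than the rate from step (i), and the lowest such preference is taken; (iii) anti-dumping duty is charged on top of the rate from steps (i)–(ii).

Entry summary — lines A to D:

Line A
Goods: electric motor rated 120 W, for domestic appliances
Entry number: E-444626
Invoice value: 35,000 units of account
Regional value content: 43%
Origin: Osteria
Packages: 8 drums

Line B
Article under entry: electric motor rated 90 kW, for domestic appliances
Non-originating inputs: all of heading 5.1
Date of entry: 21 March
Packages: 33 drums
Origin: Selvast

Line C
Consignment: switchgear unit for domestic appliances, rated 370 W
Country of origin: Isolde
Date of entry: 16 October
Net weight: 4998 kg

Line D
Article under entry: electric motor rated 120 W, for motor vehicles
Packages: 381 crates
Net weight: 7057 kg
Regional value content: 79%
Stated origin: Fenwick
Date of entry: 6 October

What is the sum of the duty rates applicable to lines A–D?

88%

Line A: electric motor → 5.2; rated 120 W → 5.2.2; for domestic appliances → 5.2.2.2. Scheduled 22%. Osteria agreement on 5.1.1: 5.2.2.2 not covered. → 22%.
Line B: electric motor → 5.2; rated 90 kW → 5.2.3; for domestic appliances → 5.2.3.1. Scheduled 38%. Selvast agreement on 5.2.1: 5.2.3.1 not covered. → 38%.
Line C: switchgear unit → 5.1; rated 370 W → 5.1.2; for domestic appliances → 5.1.2.1. Scheduled 35%. quota on 5.1.2.1 open → in-quota 7%. → 7%.
Line D: electric motor → 5.2; rated 120 W → 5.2.2; for motor vehicles → 5.2.2.3. Scheduled 27%. Fenwick agreement on 5.2.2: RVC ≥ 65% → 21% available; Fenwick agreement on 5.1.1: 5.2.2.3 not covered; preferential 21%. → 21%.
Sum: 22% + 38% + 7% + 21% = 88%.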